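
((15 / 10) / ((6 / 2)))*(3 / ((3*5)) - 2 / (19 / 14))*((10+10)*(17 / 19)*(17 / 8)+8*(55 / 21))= -1138973 / 30324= -37.56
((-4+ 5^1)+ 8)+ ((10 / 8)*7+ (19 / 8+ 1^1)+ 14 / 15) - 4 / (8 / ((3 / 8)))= 5249 / 240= 21.87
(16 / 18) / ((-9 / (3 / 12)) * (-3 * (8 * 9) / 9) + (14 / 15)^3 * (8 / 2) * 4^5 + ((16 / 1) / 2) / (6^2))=1500 / 7078087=0.00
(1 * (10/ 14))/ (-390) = -1/ 546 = -0.00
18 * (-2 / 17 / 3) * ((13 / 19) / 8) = -39 / 646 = -0.06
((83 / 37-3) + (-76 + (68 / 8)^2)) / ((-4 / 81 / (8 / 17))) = 54027 / 1258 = 42.95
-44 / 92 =-11 / 23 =-0.48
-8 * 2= -16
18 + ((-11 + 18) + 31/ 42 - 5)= 871/ 42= 20.74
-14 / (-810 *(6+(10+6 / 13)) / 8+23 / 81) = 29484 / 3509537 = 0.01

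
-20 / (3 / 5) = -100 / 3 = -33.33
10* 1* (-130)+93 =-1207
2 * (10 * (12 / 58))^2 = 7200 / 841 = 8.56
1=1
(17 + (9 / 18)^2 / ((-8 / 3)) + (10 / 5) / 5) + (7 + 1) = 4049 / 160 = 25.31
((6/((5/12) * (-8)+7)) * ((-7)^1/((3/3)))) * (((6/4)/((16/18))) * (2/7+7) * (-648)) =1003833/11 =91257.55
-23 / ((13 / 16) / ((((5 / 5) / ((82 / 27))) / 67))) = -4968 / 35711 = -0.14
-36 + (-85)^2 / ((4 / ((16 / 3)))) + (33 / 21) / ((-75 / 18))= 5038402 / 525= 9596.96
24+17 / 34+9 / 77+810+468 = 200603 / 154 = 1302.62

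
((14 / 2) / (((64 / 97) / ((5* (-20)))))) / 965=-3395 / 3088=-1.10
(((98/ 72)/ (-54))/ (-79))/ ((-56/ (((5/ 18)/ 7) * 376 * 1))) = -235/ 2764368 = -0.00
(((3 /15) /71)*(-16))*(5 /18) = -8 /639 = -0.01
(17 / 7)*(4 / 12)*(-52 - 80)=-748 / 7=-106.86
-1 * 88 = -88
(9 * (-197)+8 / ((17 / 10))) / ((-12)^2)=-12.28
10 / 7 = 1.43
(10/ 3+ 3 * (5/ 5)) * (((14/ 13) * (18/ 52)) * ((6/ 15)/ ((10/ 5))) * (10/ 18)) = 133/ 507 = 0.26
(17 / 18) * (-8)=-68 / 9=-7.56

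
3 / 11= 0.27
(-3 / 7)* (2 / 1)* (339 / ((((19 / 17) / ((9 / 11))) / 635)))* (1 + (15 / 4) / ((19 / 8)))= -1383292890 / 3971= -348348.75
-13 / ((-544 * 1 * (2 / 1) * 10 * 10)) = 13 / 108800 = 0.00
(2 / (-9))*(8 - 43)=70 / 9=7.78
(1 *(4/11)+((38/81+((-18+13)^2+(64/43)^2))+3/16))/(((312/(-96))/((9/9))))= -744269881/85667868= -8.69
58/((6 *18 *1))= 29/54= 0.54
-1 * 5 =-5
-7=-7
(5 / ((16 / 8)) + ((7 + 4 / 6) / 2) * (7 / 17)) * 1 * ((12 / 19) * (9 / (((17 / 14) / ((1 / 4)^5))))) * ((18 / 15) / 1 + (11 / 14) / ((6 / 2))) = 11973 / 439280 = 0.03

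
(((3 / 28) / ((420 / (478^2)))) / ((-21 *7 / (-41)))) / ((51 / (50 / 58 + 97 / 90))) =11857348543 / 19175826600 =0.62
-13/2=-6.50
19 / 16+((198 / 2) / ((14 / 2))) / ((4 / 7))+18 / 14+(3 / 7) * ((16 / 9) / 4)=9211 / 336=27.41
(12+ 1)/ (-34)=-13/ 34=-0.38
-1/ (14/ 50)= -25/ 7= -3.57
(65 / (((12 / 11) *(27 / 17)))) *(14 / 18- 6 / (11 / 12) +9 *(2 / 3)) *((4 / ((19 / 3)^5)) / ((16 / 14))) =177905 / 59426376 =0.00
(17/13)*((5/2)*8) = 340/13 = 26.15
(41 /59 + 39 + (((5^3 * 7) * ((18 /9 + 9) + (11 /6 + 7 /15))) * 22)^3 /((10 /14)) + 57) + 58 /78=54061958994002558581 /2301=23494984352021972.44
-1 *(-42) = 42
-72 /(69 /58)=-60.52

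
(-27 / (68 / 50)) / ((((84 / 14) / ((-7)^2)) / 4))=-11025 / 17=-648.53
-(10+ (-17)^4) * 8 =-668248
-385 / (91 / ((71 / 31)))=-3905 / 403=-9.69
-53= -53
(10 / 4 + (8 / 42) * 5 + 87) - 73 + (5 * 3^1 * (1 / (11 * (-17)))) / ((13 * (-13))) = 23165629 / 1327326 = 17.45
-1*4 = -4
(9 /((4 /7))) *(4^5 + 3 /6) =16135.88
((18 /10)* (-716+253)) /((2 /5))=-4167 /2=-2083.50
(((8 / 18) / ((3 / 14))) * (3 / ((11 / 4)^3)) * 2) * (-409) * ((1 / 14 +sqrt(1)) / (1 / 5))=-5235200 / 3993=-1311.09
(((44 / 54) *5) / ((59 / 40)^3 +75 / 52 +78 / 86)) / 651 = 3935360000 / 3495271891797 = 0.00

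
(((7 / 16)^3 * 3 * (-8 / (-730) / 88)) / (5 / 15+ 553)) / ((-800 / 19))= -0.00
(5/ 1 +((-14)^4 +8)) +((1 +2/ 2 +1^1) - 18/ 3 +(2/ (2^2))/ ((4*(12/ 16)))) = 230557/ 6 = 38426.17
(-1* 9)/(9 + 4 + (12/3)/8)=-2/3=-0.67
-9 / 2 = -4.50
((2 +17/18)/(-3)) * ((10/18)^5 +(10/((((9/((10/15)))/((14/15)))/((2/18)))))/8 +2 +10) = -18875420/1594323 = -11.84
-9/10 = -0.90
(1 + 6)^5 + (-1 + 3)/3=50423/3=16807.67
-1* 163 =-163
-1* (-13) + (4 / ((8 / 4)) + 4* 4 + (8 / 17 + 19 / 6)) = 3533 / 102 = 34.64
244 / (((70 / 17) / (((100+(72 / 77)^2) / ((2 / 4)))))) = 2480852432 / 207515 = 11955.05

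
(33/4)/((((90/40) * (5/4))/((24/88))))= 4/5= 0.80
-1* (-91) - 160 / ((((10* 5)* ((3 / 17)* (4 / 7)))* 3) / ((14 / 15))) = 81.13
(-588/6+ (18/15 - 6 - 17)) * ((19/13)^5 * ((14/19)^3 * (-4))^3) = 792061889511424/241936375265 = 3273.84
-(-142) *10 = 1420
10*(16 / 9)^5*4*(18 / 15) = 16777216 / 19683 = 852.37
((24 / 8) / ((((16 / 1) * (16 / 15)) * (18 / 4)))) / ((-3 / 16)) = -5 / 24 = -0.21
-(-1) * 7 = 7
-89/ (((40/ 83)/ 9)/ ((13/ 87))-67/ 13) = 18.56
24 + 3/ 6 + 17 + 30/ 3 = 103/ 2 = 51.50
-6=-6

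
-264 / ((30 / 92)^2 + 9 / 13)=-2420704 / 7323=-330.56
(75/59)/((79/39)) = 2925/4661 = 0.63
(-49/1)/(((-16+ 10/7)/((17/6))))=343/36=9.53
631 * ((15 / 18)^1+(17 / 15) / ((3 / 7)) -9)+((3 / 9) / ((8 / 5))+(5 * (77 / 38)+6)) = -23722367 / 6840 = -3468.18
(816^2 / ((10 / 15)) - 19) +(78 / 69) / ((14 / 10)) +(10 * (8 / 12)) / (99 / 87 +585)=4099950665305 / 4105017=998765.82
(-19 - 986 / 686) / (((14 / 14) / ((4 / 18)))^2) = -28040 / 27783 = -1.01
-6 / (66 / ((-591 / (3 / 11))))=197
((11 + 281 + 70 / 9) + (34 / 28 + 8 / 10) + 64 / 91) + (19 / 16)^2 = 318590231 / 1048320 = 303.91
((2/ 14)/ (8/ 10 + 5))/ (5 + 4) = 5/ 1827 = 0.00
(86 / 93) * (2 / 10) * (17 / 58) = 731 / 13485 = 0.05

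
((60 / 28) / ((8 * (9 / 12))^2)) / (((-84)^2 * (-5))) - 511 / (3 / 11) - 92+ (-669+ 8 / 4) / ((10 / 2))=-6220626053 / 2963520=-2099.07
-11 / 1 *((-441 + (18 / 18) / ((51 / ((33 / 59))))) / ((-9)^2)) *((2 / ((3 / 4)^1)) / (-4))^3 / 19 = -38923456 / 41677659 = -0.93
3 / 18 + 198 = 1189 / 6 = 198.17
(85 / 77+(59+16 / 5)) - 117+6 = -18363 / 385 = -47.70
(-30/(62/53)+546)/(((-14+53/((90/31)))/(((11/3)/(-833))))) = -5323230/9890209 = -0.54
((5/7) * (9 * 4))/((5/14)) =72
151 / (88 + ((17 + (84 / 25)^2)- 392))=-0.55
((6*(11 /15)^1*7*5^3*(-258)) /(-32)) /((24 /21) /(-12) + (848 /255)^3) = 28822989628125 /34060376752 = 846.23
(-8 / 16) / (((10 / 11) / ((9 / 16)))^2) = -9801 / 51200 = -0.19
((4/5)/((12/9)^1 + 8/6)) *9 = 27/10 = 2.70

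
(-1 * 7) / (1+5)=-7 / 6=-1.17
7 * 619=4333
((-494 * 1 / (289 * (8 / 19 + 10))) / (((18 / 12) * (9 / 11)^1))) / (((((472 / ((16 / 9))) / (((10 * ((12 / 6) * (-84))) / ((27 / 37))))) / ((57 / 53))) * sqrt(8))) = 1847540240 * sqrt(2) / 5929195383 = 0.44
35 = 35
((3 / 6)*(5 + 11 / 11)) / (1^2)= 3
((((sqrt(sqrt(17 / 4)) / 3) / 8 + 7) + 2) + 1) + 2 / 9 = 17^(1 / 4) * sqrt(2) / 48 + 92 / 9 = 10.28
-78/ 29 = -2.69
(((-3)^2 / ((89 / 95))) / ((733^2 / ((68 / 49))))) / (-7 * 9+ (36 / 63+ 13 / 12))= -697680 / 1724869085191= -0.00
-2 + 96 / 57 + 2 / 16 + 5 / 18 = 119 / 1368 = 0.09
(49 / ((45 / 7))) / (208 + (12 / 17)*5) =5831 / 161820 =0.04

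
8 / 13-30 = -382 / 13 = -29.38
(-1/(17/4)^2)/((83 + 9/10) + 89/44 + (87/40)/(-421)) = -2963840/4599541641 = -0.00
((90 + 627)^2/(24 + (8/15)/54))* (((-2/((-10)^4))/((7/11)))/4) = -41641209/24752000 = -1.68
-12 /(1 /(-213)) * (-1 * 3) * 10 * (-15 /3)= 383400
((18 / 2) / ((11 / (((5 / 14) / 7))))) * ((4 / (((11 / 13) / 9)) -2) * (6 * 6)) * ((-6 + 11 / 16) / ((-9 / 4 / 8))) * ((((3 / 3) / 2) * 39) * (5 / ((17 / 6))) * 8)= 1878552000 / 5929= 316841.29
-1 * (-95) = 95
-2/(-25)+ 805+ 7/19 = 382588/475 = 805.45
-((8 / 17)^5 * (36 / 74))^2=-347892350976 / 2759895649714681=-0.00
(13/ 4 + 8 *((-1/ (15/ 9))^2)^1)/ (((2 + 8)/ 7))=4291/ 1000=4.29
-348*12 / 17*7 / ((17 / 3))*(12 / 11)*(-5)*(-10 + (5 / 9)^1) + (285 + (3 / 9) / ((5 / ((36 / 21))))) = -100445927 / 6545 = -15346.97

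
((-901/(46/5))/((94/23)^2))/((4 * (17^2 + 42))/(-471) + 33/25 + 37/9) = -3660199875/1635614288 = -2.24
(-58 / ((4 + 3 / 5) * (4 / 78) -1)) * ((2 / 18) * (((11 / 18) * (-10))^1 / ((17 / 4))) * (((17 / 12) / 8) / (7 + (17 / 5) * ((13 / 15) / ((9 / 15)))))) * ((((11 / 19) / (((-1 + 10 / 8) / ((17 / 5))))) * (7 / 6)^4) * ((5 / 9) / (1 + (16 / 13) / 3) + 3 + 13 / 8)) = -5607005779375 / 424779365376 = -13.20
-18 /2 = -9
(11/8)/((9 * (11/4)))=1/18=0.06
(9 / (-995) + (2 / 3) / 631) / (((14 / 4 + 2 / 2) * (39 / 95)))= -571786 / 132224157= -0.00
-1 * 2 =-2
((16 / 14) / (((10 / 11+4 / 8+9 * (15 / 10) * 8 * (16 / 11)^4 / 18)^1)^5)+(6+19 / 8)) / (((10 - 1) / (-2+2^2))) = 182187785666369516419203553217665 / 97891943796847626338858859066636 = 1.86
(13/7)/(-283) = -13/1981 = -0.01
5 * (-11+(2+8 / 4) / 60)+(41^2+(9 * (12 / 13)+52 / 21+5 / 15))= 149008 / 91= 1637.45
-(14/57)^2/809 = -196/2628441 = -0.00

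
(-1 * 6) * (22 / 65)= -2.03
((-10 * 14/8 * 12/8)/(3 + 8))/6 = -35/88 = -0.40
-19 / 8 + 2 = -3 / 8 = -0.38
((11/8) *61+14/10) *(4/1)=341.10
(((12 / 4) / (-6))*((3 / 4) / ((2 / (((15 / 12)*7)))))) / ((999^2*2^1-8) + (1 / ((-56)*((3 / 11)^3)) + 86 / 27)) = -0.00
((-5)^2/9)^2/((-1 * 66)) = -625/5346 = -0.12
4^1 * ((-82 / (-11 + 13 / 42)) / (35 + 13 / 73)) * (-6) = -251412 / 48043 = -5.23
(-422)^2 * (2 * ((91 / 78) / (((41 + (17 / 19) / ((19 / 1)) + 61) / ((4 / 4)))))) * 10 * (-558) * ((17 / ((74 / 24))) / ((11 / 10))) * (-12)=1205328929011200 / 881969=1366634120.94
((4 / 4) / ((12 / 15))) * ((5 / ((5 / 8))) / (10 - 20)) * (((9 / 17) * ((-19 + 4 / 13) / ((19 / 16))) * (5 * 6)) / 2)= 524880 / 4199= 125.00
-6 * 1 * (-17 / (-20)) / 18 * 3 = -17 / 20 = -0.85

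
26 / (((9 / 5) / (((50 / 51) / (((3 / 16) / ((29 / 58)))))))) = 52000 / 1377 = 37.76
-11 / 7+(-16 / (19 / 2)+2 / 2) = -2.26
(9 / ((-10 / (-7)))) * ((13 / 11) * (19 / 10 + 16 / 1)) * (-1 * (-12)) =439803 / 275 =1599.28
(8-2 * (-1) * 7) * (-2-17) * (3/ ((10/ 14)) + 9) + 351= -25833/ 5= -5166.60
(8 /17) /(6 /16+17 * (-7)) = -64 /16133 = -0.00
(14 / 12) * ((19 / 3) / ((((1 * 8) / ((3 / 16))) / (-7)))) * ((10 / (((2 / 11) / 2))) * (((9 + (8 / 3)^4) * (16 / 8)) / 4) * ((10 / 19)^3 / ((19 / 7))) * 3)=-11377953125 / 17778528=-639.98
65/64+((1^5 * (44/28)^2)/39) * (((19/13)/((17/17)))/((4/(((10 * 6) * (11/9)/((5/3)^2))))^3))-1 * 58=-2012558731/66248000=-30.38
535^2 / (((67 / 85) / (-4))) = -97316500 / 67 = -1452485.07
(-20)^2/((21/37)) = 14800/21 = 704.76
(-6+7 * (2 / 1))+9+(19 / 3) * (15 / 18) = 22.28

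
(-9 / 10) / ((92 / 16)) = -18 / 115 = -0.16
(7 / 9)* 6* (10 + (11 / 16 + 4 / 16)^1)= 1225 / 24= 51.04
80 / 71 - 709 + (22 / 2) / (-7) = -352594 / 497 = -709.44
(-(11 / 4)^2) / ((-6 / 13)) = 1573 / 96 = 16.39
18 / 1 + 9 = 27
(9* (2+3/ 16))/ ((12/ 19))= 1995/ 64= 31.17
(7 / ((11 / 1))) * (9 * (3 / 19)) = 189 / 209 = 0.90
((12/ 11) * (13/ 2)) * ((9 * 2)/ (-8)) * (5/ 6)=-585/ 44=-13.30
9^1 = 9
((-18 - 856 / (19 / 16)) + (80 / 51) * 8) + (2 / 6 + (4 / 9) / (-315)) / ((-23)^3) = -8091909549013 / 11141382735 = -726.29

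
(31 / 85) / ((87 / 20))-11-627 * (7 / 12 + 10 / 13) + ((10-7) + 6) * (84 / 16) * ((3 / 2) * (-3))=-164829049 / 153816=-1071.60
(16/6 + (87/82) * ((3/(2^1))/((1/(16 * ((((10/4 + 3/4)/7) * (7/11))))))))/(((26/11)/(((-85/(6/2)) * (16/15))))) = -1875032/14391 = -130.29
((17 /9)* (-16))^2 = 73984 /81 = 913.38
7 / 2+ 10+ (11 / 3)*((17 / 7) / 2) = 377 / 21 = 17.95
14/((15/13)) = 182/15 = 12.13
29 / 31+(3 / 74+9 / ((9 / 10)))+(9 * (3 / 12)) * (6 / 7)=103611 / 8029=12.90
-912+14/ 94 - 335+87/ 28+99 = -1506483/ 1316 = -1144.74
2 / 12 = 1 / 6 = 0.17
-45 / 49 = -0.92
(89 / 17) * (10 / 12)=445 / 102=4.36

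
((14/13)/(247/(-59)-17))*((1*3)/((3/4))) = -1652/8125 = -0.20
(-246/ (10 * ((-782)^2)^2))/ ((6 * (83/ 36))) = -369/ 77597032534520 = -0.00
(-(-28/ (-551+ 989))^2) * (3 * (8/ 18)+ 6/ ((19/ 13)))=-60760/ 2733777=-0.02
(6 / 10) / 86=3 / 430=0.01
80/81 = 0.99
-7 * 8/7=-8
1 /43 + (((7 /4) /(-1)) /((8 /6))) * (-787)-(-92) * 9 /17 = 12651173 /11696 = 1081.67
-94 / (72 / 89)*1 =-4183 / 36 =-116.19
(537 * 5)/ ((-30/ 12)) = -1074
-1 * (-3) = 3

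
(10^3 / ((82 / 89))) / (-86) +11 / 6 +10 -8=-92951 / 10578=-8.79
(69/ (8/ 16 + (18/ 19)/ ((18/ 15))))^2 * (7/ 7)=6874884/ 2401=2863.34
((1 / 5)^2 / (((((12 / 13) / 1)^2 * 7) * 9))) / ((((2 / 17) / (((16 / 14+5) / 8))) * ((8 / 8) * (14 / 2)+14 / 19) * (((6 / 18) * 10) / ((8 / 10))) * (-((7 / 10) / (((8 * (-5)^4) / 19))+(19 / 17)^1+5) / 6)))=-199515485 / 1348987895388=-0.00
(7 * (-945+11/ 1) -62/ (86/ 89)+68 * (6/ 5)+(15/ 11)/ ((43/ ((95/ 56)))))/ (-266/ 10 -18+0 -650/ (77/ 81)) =863576211/ 96464824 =8.95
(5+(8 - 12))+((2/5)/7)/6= 106/105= 1.01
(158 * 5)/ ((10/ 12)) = 948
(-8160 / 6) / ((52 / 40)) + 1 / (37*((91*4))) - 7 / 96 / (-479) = -161974006535 / 154828128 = -1046.15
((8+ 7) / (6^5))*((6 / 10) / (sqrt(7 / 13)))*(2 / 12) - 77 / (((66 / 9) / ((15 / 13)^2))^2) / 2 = -3189375 / 2513368+ sqrt(91) / 36288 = -1.27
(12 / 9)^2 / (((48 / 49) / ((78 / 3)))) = 1274 / 27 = 47.19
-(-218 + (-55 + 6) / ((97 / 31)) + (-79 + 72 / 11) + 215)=97219 / 1067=91.11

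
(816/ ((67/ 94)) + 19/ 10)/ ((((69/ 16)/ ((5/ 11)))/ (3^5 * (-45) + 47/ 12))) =-201563842298/ 152559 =-1321218.95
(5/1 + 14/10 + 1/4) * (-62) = -4123/10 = -412.30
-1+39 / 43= -4 / 43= -0.09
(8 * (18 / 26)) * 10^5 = 7200000 / 13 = 553846.15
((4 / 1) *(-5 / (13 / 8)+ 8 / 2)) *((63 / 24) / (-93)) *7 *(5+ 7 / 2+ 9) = -5145 / 403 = -12.77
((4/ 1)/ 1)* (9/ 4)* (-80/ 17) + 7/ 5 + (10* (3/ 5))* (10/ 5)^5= 12839/ 85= 151.05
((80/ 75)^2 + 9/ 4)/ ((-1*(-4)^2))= -3049/ 14400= -0.21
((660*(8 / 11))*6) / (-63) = -320 / 7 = -45.71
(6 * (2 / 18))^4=16 / 81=0.20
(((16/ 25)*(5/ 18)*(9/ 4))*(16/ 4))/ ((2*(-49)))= -4/ 245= -0.02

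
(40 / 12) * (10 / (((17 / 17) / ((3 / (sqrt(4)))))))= 50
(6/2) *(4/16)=3/4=0.75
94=94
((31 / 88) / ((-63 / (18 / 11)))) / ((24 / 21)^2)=-217 / 30976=-0.01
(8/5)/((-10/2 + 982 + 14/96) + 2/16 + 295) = 384/305345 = 0.00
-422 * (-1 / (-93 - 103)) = -211 / 98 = -2.15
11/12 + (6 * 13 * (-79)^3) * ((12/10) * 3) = -8306721017/60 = -138445350.28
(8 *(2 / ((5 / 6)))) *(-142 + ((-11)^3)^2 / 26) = 84857712 / 65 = 1305503.26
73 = 73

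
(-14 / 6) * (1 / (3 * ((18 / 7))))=-49 / 162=-0.30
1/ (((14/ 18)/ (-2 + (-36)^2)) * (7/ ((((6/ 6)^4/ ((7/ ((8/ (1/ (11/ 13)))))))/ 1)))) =1024848/ 4459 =229.84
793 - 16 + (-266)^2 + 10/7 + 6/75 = 12518539/175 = 71534.51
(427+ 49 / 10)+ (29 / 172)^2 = 63890853 / 147920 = 431.93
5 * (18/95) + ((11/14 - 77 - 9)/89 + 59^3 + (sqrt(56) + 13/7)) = 2 * sqrt(14) + 4862186173/23674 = 205388.33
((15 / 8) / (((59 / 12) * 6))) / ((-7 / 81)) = -1215 / 1652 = -0.74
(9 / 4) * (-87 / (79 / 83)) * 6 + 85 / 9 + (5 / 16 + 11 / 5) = -69508009 / 56880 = -1222.01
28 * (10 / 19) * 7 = 1960 / 19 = 103.16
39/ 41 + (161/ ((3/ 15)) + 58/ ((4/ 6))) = 36611/ 41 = 892.95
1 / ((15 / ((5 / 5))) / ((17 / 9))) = 17 / 135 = 0.13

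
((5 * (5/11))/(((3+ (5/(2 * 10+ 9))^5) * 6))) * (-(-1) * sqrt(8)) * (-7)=-3589451075 * sqrt(2)/2030706876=-2.50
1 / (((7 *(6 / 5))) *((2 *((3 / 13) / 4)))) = 1.03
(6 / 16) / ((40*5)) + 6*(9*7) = 604803 / 1600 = 378.00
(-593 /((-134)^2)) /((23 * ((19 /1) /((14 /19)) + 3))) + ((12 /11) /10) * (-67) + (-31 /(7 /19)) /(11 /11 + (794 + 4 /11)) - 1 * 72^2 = -111937091664315829 /21561962031610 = -5191.41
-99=-99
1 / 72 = 0.01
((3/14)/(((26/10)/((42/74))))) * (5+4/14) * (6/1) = 135/91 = 1.48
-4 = -4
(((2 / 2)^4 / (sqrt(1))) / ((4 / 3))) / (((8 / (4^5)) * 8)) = 12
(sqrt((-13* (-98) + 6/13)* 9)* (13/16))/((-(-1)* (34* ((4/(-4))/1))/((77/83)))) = -2.37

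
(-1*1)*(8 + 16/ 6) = -10.67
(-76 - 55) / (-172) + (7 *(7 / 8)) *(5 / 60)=5251 / 4128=1.27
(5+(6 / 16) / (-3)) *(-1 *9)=-351 / 8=-43.88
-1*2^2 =-4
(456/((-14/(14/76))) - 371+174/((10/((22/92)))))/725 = -2957/5750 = -0.51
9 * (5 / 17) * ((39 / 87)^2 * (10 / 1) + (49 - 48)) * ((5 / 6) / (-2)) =-189825 / 57188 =-3.32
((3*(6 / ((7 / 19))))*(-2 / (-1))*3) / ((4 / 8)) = 4104 / 7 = 586.29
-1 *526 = -526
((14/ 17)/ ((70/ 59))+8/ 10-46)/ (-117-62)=0.25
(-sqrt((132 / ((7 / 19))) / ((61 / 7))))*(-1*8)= 16*sqrt(38247) / 61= 51.30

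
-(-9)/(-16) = -9/16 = -0.56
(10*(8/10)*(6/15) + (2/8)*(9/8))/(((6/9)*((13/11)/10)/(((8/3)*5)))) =30635/52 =589.13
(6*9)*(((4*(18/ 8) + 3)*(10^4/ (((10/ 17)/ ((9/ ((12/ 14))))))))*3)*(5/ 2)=867510000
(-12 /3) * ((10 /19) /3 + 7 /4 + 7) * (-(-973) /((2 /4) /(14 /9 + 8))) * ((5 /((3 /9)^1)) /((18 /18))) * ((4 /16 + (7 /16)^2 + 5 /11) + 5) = -642553948225 /10944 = -58712897.32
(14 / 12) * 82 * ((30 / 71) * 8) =22960 / 71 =323.38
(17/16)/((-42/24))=-17/28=-0.61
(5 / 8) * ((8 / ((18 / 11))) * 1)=55 / 18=3.06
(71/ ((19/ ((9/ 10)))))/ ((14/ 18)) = 5751/ 1330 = 4.32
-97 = -97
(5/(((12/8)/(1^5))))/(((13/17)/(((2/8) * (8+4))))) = 13.08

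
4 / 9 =0.44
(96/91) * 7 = 96/13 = 7.38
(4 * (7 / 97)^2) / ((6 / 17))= 1666 / 28227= 0.06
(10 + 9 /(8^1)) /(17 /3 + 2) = 267 /184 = 1.45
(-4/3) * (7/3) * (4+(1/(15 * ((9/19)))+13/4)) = -27937/1215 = -22.99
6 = 6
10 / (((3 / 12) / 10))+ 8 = 408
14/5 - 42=-196/5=-39.20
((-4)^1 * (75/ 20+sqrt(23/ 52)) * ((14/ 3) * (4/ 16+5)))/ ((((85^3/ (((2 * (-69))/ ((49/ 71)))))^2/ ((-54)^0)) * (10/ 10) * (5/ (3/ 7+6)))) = -1296010854/ 25872456771875 - 864007236 * sqrt(299)/ 1681709690171875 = -0.00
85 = 85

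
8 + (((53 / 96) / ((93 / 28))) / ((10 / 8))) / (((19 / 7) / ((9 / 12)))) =568037 / 70680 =8.04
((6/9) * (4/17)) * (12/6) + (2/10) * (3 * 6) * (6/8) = 1537/510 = 3.01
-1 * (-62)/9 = 62/9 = 6.89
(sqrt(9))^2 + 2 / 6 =28 / 3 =9.33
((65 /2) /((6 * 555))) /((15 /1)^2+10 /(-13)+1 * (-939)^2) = 169 /15271763616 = 0.00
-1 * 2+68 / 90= -56 / 45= -1.24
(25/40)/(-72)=-0.01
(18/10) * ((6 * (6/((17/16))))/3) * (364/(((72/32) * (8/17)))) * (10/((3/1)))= 23296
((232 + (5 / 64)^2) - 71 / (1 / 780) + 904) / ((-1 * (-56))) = -222183399 / 229376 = -968.64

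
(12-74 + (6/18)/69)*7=-89831/207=-433.97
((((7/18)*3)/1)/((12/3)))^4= 2401/331776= 0.01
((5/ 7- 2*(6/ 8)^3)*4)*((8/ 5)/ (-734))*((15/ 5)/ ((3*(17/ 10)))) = 29/ 43673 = 0.00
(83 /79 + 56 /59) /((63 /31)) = 96317 /97881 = 0.98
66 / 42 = 11 / 7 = 1.57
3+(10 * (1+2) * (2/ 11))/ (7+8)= 3.36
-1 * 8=-8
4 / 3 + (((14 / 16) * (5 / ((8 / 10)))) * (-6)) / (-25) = 127 / 48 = 2.65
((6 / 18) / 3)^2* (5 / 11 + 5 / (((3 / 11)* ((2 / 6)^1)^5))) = 49010 / 891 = 55.01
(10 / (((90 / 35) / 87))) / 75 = 203 / 45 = 4.51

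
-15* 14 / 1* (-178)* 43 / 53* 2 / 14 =229620 / 53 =4332.45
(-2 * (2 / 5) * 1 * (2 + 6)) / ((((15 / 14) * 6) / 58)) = -12992 / 225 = -57.74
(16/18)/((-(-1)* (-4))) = -0.22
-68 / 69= -0.99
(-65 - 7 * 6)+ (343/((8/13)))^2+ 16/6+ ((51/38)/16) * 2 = 1132932821/3648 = 310562.73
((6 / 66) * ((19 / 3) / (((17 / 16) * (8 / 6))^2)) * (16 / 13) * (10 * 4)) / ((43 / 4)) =2334720 / 1777061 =1.31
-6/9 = -2/3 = -0.67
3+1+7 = 11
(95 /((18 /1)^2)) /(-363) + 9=1058413 /117612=9.00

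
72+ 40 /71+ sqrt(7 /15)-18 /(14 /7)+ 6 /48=sqrt(105) /15+ 36175 /568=64.37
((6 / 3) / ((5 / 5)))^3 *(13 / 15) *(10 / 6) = 104 / 9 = 11.56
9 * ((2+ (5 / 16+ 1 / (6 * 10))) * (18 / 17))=15093 / 680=22.20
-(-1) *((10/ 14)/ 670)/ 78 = 1/ 73164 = 0.00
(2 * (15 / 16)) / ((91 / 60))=225 / 182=1.24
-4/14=-2/7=-0.29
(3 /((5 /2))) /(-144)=-1 /120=-0.01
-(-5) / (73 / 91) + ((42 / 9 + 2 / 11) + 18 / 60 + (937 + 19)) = 23304217 / 24090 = 967.38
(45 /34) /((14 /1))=45 /476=0.09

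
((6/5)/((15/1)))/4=1/50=0.02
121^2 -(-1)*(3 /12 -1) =58561 /4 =14640.25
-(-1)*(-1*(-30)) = 30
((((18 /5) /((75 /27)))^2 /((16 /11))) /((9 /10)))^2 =64304361 /39062500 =1.65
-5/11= -0.45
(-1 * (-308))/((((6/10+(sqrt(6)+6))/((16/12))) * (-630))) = -968/8451+440 * sqrt(6)/25353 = -0.07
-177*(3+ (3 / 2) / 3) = -1239 / 2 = -619.50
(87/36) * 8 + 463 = 1447/3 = 482.33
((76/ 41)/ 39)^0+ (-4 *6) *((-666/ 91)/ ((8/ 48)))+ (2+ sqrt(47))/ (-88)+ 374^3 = 209467974185/ 4004 - sqrt(47)/ 88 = 52314678.79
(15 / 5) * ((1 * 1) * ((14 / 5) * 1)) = 42 / 5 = 8.40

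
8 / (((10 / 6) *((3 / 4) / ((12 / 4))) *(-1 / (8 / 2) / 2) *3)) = -256 / 5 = -51.20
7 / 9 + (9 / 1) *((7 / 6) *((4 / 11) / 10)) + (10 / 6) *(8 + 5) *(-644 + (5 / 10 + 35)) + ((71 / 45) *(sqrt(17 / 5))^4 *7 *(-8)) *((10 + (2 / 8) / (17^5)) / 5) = -9257031412033 / 607983750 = -15225.79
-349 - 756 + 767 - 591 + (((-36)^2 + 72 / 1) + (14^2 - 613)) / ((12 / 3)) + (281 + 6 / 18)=-4919 / 12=-409.92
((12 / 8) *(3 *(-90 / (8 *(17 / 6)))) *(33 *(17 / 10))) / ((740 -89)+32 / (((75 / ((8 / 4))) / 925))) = -24057 / 34568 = -0.70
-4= -4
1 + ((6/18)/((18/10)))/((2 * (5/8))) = 31/27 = 1.15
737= 737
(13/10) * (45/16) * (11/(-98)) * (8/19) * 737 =-948519/7448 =-127.35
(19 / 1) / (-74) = -19 / 74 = -0.26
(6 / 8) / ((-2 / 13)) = -39 / 8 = -4.88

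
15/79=0.19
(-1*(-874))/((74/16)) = 6992/37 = 188.97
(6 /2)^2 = 9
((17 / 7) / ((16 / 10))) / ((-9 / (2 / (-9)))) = 85 / 2268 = 0.04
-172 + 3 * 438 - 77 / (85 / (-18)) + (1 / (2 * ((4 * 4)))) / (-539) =1158.31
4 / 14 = 2 / 7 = 0.29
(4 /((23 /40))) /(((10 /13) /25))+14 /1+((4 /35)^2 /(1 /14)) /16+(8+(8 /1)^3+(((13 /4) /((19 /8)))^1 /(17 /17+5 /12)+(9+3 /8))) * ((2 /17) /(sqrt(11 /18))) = 4111203 * sqrt(22) /241604+966396 /4025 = 319.91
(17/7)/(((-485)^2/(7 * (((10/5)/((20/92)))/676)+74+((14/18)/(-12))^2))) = 12415614709/16228774926000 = 0.00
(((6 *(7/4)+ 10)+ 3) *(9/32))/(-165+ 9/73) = -10293/256768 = -0.04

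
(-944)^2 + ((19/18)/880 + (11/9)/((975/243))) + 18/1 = 891154.31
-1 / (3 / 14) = -14 / 3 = -4.67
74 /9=8.22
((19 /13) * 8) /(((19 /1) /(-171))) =-1368 /13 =-105.23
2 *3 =6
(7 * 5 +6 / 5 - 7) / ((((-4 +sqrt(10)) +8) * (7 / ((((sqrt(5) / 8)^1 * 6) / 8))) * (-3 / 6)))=-73 * sqrt(5) / 140 +73 * sqrt(2) / 112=-0.24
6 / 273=2 / 91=0.02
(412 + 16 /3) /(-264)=-313 /198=-1.58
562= 562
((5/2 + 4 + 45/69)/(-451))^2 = 108241/430396516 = 0.00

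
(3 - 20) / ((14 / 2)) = -17 / 7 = -2.43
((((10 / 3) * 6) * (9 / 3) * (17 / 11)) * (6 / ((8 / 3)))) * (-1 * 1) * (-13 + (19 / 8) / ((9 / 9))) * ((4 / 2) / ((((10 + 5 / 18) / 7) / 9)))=22121505 / 814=27176.30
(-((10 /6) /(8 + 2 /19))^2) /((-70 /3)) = 1805 /996072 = 0.00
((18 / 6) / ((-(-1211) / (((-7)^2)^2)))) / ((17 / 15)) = 15435 / 2941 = 5.25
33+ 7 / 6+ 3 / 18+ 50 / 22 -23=449 / 33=13.61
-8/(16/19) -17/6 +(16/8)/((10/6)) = -167/15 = -11.13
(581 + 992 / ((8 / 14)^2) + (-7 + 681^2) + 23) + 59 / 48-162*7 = 466263.23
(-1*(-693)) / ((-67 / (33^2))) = -754677 / 67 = -11263.84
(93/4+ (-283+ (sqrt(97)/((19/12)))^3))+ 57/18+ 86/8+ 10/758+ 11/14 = -1950229/7959+ 167616*sqrt(97)/6859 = -4.35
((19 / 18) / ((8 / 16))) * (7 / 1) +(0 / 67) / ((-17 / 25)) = 133 / 9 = 14.78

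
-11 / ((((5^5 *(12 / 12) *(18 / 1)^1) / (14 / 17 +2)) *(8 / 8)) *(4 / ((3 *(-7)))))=154 / 53125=0.00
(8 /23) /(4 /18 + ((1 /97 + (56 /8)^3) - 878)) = -1746 /2684399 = -0.00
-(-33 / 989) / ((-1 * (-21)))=11 / 6923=0.00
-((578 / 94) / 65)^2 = -83521 / 9333025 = -0.01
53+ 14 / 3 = 173 / 3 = 57.67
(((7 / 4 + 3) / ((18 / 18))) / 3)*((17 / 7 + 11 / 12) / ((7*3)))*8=5339 / 2646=2.02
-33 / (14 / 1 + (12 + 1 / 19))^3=-6859 / 3675375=-0.00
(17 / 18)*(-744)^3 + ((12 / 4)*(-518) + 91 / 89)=-34616803559 / 89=-388952848.98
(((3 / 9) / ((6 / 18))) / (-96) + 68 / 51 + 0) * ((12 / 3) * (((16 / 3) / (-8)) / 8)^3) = -127 / 41472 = -0.00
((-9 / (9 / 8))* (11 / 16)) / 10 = -0.55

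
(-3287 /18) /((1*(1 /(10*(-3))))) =16435 /3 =5478.33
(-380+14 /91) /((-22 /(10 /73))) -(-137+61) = 818054 /10439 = 78.37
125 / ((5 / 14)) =350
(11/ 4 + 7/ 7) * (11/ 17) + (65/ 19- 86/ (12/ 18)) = -159113/ 1292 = -123.15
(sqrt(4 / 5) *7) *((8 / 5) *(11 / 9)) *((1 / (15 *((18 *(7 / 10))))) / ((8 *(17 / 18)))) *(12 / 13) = 0.01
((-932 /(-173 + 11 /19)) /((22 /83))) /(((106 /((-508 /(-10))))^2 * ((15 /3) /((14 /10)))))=5926455889 /4518978750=1.31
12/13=0.92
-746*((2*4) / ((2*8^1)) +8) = -6341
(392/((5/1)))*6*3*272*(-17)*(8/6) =-43502592/5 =-8700518.40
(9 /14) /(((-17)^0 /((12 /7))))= 54 /49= 1.10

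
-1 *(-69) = 69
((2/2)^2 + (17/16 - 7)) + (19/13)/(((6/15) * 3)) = -2321/624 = -3.72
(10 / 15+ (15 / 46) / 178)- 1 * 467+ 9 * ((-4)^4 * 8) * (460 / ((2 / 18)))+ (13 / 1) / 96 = 14995440408635 / 196512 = 76308013.80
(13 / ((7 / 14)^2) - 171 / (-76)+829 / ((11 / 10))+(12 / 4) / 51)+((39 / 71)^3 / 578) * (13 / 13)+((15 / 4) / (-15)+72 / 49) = 90225368574191 / 111504308762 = 809.16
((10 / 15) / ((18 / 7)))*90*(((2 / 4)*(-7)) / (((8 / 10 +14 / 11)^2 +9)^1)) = -741125 / 120663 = -6.14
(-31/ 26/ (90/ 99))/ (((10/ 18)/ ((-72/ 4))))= 27621/ 650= 42.49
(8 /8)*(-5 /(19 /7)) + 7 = 98 /19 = 5.16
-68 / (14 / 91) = -442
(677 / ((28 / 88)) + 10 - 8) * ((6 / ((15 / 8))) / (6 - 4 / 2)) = 1703.77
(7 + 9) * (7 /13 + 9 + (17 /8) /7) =14330 /91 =157.47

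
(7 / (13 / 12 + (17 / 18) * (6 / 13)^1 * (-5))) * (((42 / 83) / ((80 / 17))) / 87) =-10829 / 1371990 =-0.01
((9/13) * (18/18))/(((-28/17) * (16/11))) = -1683/5824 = -0.29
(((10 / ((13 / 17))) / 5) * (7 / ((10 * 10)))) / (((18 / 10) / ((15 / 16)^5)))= 2008125 / 27262976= 0.07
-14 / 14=-1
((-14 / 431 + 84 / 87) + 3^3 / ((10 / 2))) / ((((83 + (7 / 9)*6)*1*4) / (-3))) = -3562047 / 65744740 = -0.05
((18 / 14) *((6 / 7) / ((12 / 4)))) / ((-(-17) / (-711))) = -12798 / 833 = -15.36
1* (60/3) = 20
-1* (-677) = 677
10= 10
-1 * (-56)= 56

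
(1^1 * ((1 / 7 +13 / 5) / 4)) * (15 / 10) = 36 / 35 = 1.03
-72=-72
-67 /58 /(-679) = 67 /39382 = 0.00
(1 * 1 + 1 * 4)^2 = 25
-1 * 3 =-3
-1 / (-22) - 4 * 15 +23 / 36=-23489 / 396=-59.32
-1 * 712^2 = -506944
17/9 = 1.89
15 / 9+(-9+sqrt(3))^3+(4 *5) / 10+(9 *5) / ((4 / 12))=-2014 / 3+246 *sqrt(3)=-245.25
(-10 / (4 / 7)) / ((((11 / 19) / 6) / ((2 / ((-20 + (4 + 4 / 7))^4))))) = -1596665 / 249422976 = -0.01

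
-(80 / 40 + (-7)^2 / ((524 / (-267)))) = 12035 / 524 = 22.97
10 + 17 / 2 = 37 / 2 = 18.50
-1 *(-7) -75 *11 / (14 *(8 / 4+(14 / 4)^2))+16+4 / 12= 7660 / 399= 19.20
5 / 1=5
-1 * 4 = -4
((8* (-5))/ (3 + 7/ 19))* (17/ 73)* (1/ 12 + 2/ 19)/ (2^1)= -3655/ 14016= -0.26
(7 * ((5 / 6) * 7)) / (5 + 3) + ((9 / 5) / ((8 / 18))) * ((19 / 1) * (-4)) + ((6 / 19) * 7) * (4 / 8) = -1375253 / 4560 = -301.59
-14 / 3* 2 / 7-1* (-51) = 149 / 3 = 49.67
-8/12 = -2/3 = -0.67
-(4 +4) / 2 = -4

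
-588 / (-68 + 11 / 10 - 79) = 5880 / 1459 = 4.03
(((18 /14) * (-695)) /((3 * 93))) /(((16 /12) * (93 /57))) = -39615 /26908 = -1.47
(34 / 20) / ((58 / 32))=136 / 145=0.94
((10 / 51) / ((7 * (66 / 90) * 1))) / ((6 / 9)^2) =225 / 2618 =0.09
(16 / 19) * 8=6.74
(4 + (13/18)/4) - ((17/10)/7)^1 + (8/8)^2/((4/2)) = 11183/2520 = 4.44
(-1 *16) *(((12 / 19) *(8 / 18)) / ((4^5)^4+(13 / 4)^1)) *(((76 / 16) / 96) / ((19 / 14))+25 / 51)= -3056 / 1420569023090791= -0.00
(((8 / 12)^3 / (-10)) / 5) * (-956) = 3824 / 675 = 5.67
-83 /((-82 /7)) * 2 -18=-157 /41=-3.83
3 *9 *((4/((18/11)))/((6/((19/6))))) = 209/6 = 34.83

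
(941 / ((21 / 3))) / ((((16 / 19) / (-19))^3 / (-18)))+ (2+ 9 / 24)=398431600237 / 14336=27792382.83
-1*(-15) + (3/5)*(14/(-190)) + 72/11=112344/5225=21.50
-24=-24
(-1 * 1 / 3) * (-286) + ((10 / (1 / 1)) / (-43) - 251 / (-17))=240935 / 2193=109.87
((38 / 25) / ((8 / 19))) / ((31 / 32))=3.73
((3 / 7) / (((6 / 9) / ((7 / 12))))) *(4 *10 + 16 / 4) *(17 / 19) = 561 / 38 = 14.76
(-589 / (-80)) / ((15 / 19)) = 11191 / 1200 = 9.33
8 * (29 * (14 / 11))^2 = 1318688 / 121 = 10898.25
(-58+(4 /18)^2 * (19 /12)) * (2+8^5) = -461237750 /243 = -1898097.74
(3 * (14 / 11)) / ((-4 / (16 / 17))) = -168 / 187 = -0.90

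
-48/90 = -8/15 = -0.53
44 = 44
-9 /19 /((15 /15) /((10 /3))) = -30 /19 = -1.58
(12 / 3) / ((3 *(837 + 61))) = 2 / 1347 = 0.00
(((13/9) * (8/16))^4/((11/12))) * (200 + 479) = 19392919/96228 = 201.53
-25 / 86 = -0.29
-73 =-73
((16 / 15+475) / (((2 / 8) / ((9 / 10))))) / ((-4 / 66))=-706959 / 25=-28278.36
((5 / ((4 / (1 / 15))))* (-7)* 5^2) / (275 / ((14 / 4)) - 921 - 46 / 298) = 182525 / 10545768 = 0.02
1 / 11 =0.09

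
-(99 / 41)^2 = -9801 / 1681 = -5.83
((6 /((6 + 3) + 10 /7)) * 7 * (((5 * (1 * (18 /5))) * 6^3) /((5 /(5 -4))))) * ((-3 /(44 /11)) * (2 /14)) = -122472 /365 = -335.54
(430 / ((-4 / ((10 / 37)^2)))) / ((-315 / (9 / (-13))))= -0.02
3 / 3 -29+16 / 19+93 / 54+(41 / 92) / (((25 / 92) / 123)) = 1507231 / 8550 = 176.28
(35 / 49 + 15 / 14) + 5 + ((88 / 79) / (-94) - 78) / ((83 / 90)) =-335692075 / 4314506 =-77.81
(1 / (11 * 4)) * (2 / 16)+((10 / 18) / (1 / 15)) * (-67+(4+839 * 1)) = 6828803 / 1056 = 6466.67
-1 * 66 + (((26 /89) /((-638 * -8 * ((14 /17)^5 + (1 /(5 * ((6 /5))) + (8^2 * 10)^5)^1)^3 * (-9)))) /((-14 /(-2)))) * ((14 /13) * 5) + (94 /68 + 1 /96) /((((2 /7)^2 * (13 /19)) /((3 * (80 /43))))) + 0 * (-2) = 120891276861146880668533595887005460239857175604343908428777184796745068761 /1652032502711433419885781858368581694571895705597185809535639225736390984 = 73.18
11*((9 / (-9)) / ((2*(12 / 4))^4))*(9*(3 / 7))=-11 / 336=-0.03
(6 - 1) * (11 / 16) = 55 / 16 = 3.44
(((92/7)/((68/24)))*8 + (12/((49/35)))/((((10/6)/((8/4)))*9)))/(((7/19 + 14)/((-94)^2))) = 764207968/32487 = 23523.50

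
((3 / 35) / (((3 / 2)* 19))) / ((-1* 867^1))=-0.00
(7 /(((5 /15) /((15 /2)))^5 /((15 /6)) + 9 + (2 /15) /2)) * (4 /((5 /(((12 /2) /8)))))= 3875090625 /8365275064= 0.46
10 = 10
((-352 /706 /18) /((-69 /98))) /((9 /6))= 17248 /657639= 0.03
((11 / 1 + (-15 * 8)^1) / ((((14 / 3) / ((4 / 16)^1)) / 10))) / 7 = -1635 / 196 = -8.34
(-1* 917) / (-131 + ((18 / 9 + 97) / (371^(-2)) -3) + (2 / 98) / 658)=-29565914 / 439339970651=-0.00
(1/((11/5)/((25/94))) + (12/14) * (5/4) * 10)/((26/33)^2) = 7764075/444808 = 17.45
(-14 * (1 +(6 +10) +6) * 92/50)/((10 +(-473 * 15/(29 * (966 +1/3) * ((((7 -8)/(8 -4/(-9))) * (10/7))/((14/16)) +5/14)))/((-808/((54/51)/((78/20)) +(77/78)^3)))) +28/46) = -632687381397818807424/11331151730685267625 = -55.84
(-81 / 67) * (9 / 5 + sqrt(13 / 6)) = -3.96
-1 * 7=-7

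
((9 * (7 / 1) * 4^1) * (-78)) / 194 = -9828 / 97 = -101.32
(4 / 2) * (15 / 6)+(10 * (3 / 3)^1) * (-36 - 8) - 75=-510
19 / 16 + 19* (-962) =-292429 / 16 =-18276.81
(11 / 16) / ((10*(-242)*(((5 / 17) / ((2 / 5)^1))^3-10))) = 4913 / 166062600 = 0.00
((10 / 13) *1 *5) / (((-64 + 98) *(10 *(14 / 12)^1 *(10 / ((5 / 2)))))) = 15 / 6188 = 0.00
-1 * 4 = -4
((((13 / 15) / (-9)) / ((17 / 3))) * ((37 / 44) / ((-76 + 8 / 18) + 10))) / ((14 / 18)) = 4329 / 15446200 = 0.00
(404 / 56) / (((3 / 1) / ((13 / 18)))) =1313 / 756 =1.74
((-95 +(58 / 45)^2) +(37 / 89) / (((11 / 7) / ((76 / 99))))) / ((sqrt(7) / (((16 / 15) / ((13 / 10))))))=-64992977888 * sqrt(7) / 5953372425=-28.88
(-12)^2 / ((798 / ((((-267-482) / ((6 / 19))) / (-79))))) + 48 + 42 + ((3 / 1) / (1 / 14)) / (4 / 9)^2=194683 / 632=308.04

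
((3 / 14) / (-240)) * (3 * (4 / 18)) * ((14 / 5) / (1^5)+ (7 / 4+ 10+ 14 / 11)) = -3481 / 369600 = -0.01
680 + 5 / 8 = 5445 / 8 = 680.62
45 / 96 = 15 / 32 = 0.47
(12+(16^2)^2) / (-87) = -65548 / 87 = -753.43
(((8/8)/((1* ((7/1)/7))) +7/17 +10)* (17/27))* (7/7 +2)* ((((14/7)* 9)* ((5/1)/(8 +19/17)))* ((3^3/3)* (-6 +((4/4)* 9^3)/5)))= 41495436/155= 267712.49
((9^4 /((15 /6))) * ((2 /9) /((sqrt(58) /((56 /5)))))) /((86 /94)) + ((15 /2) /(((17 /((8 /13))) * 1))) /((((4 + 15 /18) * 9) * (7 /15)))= 600 /44863 + 3837456 * sqrt(58) /31175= 937.47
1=1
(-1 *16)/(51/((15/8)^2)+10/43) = -25800/23767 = -1.09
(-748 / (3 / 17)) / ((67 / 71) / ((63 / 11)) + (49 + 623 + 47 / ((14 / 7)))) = -37919112 / 6223417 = -6.09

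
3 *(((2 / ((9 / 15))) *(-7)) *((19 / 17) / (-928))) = 665 / 7888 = 0.08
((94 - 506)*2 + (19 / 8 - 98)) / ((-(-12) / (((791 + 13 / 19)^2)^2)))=-7846606180971202239 / 260642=-30104918551005.60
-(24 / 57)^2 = -64 / 361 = -0.18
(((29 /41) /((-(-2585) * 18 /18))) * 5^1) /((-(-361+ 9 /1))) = 29 /7461344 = 0.00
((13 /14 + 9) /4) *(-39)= -5421 /56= -96.80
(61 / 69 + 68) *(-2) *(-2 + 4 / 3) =19012 / 207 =91.85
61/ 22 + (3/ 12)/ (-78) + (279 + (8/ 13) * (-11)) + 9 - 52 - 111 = 415273/ 3432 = 121.00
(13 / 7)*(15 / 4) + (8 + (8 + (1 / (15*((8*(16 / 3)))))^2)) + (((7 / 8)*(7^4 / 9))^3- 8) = 26586375733868303 / 2090188800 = 12719604.92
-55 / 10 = -11 / 2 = -5.50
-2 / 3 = -0.67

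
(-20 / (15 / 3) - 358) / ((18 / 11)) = -1991 / 9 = -221.22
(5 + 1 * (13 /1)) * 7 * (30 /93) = 1260 /31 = 40.65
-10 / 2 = -5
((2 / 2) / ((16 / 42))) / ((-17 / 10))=-105 / 68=-1.54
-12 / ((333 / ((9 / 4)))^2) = -3 / 5476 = -0.00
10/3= 3.33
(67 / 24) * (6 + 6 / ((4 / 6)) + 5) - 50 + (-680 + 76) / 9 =-1103 / 18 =-61.28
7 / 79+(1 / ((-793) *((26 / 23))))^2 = 2975755259 / 33583051996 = 0.09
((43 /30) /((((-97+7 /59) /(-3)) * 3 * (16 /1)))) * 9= 7611 /914560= 0.01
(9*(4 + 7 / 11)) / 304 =459 / 3344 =0.14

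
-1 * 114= -114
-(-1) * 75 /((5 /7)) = 105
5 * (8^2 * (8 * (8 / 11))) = 20480 / 11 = 1861.82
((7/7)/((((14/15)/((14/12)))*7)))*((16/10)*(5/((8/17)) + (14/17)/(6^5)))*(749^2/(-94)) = -56282585611/3106512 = -18117.61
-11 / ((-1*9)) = 11 / 9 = 1.22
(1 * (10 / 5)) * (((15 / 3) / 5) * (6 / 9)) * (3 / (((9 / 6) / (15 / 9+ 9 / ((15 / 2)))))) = 344 / 45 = 7.64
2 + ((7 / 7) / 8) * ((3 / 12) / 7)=449 / 224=2.00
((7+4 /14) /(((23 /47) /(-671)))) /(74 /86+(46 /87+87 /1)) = -6016975767 /53236904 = -113.02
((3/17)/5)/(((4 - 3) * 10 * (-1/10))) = -0.04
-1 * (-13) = 13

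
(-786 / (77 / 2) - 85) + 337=17832 / 77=231.58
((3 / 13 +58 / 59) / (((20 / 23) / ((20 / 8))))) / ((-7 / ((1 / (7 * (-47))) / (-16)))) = -437 / 4614272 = -0.00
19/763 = 0.02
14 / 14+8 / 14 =11 / 7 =1.57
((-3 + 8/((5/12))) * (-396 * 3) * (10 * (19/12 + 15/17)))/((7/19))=-153275166/119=-1288026.61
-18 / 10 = -9 / 5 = -1.80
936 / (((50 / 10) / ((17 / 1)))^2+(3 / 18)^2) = 9738144 / 1189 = 8190.20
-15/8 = -1.88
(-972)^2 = 944784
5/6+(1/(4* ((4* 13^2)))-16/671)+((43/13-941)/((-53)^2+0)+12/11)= 452044825/288487056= 1.57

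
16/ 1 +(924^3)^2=622345892187672592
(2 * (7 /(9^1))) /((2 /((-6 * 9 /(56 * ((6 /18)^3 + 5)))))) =-81 /544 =-0.15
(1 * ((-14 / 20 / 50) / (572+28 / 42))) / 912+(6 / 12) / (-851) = -130573957 / 222226736000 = -0.00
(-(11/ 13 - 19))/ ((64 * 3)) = 59/ 624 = 0.09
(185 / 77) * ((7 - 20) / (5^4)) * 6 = -2886 / 9625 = -0.30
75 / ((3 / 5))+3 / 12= 501 / 4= 125.25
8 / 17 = 0.47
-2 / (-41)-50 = -2048 / 41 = -49.95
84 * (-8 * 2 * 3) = -4032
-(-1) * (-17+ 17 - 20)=-20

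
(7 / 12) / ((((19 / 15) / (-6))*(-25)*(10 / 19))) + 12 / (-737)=14277 / 73700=0.19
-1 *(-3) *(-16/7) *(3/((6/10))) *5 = -1200/7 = -171.43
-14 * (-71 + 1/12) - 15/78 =38713/39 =992.64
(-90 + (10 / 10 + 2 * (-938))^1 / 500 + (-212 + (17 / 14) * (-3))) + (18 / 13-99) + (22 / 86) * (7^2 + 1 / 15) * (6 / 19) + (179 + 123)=-150247067 / 1486940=-101.04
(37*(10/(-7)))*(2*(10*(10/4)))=-18500/7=-2642.86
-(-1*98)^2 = -9604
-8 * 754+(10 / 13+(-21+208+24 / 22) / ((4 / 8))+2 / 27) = -21833858 / 3861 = -5654.97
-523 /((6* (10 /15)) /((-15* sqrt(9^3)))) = 52953.75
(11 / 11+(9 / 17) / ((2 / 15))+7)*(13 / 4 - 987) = -1601545 / 136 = -11776.07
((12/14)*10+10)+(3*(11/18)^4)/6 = 18.64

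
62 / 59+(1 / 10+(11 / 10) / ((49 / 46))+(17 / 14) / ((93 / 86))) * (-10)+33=11.50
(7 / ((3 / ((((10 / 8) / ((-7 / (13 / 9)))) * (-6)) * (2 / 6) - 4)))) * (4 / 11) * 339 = -99214 / 99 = -1002.16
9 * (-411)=-3699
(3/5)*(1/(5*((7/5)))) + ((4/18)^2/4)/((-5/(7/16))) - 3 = -132241/45360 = -2.92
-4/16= -1/4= -0.25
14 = 14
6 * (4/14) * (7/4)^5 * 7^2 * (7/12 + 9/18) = 1529437/1024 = 1493.59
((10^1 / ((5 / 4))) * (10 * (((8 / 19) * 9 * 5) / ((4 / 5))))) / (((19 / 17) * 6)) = 102000 / 361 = 282.55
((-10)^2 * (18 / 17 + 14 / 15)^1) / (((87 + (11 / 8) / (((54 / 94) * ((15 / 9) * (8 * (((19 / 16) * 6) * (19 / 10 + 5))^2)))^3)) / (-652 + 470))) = -237583900474282704827824578720 / 570087266594052839829142897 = -416.75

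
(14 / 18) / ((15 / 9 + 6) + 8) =7 / 141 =0.05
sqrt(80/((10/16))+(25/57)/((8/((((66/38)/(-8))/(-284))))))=sqrt(59631258693)/21584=11.31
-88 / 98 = -44 / 49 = -0.90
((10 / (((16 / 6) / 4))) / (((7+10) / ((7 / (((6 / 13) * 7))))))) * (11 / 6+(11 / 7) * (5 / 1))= 26455 / 1428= 18.53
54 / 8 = 27 / 4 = 6.75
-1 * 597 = -597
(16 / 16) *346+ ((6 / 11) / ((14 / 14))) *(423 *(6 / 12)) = 5075 / 11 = 461.36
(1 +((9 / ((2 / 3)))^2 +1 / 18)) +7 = 6851 / 36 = 190.31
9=9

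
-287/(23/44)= -12628/23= -549.04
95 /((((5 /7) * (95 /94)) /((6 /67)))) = 3948 /335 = 11.79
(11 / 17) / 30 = 11 / 510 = 0.02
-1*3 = -3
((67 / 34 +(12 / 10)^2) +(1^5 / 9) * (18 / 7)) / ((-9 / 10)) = -7331 / 1785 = -4.11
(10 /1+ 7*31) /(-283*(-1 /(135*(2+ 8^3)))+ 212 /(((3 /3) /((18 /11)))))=173266830 /264795353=0.65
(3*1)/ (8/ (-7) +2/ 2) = -21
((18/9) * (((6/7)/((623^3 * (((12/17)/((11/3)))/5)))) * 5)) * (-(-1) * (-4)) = -18700/5077891707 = -0.00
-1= -1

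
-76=-76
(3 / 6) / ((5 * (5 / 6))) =3 / 25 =0.12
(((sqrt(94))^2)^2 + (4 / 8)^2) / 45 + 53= 8977 / 36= 249.36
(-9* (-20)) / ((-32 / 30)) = -675 / 4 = -168.75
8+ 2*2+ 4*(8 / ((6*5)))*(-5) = 20 / 3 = 6.67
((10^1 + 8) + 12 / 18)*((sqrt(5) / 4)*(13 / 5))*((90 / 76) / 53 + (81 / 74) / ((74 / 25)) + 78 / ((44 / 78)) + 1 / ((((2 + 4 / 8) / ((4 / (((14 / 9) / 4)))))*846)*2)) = 179874211349599*sqrt(5) / 106909111650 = 3762.18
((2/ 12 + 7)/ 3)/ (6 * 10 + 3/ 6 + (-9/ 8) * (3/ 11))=1892/ 47673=0.04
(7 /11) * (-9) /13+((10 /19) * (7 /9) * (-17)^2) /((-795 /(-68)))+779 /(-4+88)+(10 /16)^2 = 33692278757 /1741836096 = 19.34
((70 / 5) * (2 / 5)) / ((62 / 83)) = 1162 / 155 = 7.50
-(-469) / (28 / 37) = 2479 / 4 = 619.75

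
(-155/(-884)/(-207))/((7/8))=-310/320229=-0.00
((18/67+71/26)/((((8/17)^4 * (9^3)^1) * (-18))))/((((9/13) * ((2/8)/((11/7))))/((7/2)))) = -4800369475/32409870336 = -0.15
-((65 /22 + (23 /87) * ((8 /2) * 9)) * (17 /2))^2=-18297702361 /1628176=-11238.16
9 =9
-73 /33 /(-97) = 73 /3201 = 0.02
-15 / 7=-2.14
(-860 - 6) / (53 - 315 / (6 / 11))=1732 / 1049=1.65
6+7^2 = 55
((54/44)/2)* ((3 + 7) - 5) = 135/44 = 3.07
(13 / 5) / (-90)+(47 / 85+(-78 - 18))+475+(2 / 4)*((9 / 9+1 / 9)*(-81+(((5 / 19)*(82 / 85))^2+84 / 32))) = 7011288373 / 20865800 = 336.02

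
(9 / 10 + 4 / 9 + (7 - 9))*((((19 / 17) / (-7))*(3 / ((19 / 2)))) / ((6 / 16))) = 472 / 5355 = 0.09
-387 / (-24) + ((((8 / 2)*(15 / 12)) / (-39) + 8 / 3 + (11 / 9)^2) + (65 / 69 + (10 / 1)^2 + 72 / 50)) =593555947 / 4843800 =122.54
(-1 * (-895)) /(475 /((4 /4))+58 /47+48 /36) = 126195 /67337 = 1.87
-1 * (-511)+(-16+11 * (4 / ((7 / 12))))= 3993 / 7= 570.43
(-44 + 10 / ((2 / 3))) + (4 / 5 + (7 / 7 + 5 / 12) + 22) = -287 / 60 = -4.78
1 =1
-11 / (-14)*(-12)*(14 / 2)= -66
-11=-11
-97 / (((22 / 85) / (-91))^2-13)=5803531825 / 777792441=7.46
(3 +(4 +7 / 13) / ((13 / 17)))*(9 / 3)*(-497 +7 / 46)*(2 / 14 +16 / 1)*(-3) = 2506981275 / 3887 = 644965.60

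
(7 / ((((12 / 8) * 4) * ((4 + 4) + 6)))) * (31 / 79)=31 / 948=0.03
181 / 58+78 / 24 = 739 / 116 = 6.37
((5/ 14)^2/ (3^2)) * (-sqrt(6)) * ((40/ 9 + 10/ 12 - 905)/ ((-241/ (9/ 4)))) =-404875 * sqrt(6)/ 3400992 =-0.29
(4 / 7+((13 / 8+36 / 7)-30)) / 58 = -1269 / 3248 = -0.39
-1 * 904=-904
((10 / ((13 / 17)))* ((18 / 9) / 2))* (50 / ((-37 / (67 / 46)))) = -284750 / 11063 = -25.74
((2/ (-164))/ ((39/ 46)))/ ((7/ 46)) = -1058/ 11193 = -0.09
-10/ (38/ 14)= -70/ 19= -3.68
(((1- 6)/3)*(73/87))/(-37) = 0.04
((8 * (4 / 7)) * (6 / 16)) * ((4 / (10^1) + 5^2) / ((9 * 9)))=508 / 945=0.54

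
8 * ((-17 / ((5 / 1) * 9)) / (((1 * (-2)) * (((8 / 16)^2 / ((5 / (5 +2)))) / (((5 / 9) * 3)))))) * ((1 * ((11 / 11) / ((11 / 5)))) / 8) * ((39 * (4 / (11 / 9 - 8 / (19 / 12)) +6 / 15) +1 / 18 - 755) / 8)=-781748315 / 19609128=-39.87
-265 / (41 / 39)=-10335 / 41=-252.07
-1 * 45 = -45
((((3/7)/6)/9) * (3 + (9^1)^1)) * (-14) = -4/3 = -1.33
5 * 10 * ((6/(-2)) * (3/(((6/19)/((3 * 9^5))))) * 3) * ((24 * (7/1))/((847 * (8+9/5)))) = -90876411000/5929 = -15327443.25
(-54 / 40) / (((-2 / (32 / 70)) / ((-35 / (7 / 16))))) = -24.69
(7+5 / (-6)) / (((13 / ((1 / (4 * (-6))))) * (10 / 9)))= -37 / 2080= -0.02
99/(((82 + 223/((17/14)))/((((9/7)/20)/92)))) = 15147/58166080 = 0.00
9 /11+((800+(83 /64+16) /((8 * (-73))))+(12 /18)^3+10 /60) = 8894430389 /11100672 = 801.25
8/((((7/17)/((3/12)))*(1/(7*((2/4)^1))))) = 17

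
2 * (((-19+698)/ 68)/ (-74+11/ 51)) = -2037/ 7526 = -0.27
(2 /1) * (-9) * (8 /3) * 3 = -144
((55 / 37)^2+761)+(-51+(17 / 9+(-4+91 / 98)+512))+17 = 213897235 / 172494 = 1240.03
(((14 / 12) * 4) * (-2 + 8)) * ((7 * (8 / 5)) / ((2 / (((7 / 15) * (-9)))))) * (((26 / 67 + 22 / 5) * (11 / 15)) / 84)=-3458224 / 125625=-27.53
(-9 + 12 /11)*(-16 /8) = 174 /11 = 15.82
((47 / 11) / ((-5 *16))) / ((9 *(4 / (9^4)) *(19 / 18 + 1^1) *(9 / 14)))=-239841 / 32560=-7.37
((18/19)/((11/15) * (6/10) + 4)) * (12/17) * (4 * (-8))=-57600/11951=-4.82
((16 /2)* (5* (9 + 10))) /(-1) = -760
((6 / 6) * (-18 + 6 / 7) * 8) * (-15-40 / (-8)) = 9600 / 7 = 1371.43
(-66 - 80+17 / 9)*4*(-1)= 5188 / 9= 576.44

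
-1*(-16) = 16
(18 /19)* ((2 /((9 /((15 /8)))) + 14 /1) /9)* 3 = 4.55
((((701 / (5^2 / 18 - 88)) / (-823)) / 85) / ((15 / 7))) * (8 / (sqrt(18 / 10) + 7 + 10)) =58884 / 2303087315 - 176652 * sqrt(5) / 195762421775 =0.00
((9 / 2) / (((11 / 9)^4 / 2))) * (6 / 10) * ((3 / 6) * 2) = 177147 / 73205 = 2.42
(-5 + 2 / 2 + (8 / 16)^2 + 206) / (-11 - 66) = -2.63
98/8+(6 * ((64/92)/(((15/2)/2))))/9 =51227/4140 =12.37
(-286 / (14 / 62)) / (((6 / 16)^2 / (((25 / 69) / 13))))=-1091200 / 4347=-251.02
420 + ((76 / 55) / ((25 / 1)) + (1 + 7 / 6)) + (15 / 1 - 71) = 3021331 / 8250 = 366.22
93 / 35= 2.66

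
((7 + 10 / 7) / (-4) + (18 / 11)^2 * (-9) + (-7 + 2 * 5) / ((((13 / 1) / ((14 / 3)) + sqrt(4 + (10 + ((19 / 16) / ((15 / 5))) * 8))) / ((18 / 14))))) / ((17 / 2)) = -512486281 / 159281738 + 756 * sqrt(618) / 94027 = -3.02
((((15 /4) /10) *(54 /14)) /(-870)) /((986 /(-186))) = 2511 /8006320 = 0.00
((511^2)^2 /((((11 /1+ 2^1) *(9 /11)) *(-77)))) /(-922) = 9740596663 /107874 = 90296.06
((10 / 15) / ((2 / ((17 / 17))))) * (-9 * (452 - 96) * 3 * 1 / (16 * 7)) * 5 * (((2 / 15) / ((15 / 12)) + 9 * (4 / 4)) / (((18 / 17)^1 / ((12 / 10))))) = -1033379 / 700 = -1476.26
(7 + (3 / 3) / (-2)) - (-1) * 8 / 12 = 43 / 6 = 7.17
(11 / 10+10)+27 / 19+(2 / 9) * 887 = 209.63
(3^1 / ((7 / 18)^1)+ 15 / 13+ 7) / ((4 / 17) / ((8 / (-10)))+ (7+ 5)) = 1.36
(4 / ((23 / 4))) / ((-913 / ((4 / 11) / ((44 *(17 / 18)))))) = -288 / 43194943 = -0.00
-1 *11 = -11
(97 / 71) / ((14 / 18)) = 873 / 497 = 1.76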